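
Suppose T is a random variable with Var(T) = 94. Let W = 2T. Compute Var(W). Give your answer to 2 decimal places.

376.00

Var(2T) = (2)²·Var(T) = 4·94 = 376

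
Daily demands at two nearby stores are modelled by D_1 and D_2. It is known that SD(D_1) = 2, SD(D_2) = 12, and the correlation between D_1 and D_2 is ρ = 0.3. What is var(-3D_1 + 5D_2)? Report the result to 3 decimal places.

var(D_1) = (2)² = 4;  var(D_2) = (12)² = 144
Cov(D_1,D_2) = ρ·SD(D_1)·SD(D_2) = 0.3·2·12 = 7.2
var(-3D_1 + 5D_2) = (-3)²·var(D_1) + (5)²·var(D_2) + 2·(-3)·(5)·Cov(D_1,D_2)
= 9·4 + 25·144 + -30·7.2 = 3420

3420.000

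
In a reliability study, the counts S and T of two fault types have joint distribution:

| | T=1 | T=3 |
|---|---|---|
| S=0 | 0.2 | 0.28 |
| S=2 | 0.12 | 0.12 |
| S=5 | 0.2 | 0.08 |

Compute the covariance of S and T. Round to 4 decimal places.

-0.5248

E[S] = 1.88,  E[T] = 1.96
E[ST] = 3.16
cov(S,T) = E[ST] − E[S]E[T] = 3.16 − (1.88)(1.96) = -0.5248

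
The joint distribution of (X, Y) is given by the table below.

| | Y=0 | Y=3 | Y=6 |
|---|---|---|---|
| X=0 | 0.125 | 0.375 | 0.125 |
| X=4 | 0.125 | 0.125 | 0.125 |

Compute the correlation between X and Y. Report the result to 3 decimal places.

E[X] = 1.5,  E[Y] = 3
E[XY] = 4.5
cov(X,Y) = E[XY] − E[X]E[Y] = 4.5 − (1.5)(3) = 0
Var(X) = 3.75,  Var(Y) = 4.5
ρ = 0 / √(3.75·4.5) ≈ 0.000

0.000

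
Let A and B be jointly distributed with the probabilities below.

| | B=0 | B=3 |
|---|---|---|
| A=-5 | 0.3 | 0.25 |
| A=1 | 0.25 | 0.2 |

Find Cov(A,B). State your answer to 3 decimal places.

-0.045

E[A] = -2.3,  E[B] = 1.35
E[AB] = -3.15
Cov(A,B) = E[AB] − E[A]E[B] = -3.15 − (-2.3)(1.35) = -0.045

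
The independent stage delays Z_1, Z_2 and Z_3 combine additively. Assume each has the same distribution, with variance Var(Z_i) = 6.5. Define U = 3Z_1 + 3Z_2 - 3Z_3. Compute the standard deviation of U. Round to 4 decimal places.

By independence, Var(U) = (3)²Var(Z_1) + (3)²Var(Z_2) + (-3)²Var(Z_3)
= (3)²·6.5 + (3)²·6.5 + (-3)²·6.5 = 175.5
σ(U) = √175.5 ≈ 13.2476

13.2476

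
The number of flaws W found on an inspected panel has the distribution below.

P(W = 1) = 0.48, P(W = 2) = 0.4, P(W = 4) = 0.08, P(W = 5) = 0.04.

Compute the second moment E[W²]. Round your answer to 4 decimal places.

E[W²] = (1)²(0.48) + (2)²(0.4) + (4)²(0.08) + (5)²(0.04) = 4.36

4.3600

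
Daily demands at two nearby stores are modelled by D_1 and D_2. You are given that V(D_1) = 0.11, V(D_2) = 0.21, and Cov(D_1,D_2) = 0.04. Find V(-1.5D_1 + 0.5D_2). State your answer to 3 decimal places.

0.240

V(-1.5D_1 + 0.5D_2) = (-1.5)²·V(D_1) + (0.5)²·V(D_2) + 2·(-1.5)·(0.5)·Cov(D_1,D_2)
= 2.25·0.11 + 0.25·0.21 + -1.5·0.04 = 0.24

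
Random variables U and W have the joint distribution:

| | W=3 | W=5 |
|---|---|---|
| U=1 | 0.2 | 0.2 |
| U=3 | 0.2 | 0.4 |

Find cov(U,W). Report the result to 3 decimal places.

E[U] = 2.2,  E[W] = 4.2
E[UW] = 9.4
cov(U,W) = E[UW] − E[U]E[W] = 9.4 − (2.2)(4.2) = 0.16

0.160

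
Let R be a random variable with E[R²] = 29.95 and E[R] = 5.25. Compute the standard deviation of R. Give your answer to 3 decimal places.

1.545

Var(R) = 29.95 − (5.25)² = 2.3875
SD(R) = √2.3875 ≈ 1.545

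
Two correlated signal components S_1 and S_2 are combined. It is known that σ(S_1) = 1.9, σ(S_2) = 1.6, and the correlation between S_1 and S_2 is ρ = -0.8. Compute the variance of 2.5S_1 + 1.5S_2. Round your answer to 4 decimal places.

10.0825

Var(S_1) = (1.9)² = 3.61;  Var(S_2) = (1.6)² = 2.56
Cov(S_1,S_2) = ρ·σ(S_1)·σ(S_2) = -0.8·1.9·1.6 = -2.432
Var(2.5S_1 + 1.5S_2) = (2.5)²·Var(S_1) + (1.5)²·Var(S_2) + 2·(2.5)·(1.5)·Cov(S_1,S_2)
= 6.25·3.61 + 2.25·2.56 + 7.5·-2.432 = 10.0825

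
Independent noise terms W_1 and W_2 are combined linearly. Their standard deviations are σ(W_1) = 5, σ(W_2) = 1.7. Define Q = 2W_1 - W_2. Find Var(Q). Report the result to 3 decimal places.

102.890

Var(W_1) = 25, Var(W_2) = 2.89
By independence, Var(Q) = (2)²Var(W_1) + (-1)²Var(W_2)
= (2)²·25 + (-1)²·2.89 = 102.89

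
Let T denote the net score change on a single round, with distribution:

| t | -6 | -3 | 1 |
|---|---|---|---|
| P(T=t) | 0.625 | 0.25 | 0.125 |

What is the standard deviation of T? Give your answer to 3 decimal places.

E[T] = (-6)(0.625) + (-3)(0.25) + (1)(0.125) = -4.375
E[T²] = (-6)²(0.625) + (-3)²(0.25) + (1)²(0.125) = 24.875
Var(T) = E[T²] − (E[T])² = 24.875 − (-4.375)² = 5.734375
SD(T) = √5.734375 ≈ 2.395

2.395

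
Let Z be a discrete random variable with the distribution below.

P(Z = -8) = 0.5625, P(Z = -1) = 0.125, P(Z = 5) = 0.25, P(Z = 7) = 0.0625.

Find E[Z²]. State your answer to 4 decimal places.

45.4375

E[Z²] = (-8)²(0.5625) + (-1)²(0.125) + (5)²(0.25) + (7)²(0.0625) = 45.4375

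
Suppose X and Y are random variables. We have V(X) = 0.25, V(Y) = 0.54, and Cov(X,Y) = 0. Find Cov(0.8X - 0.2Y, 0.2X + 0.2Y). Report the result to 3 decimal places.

0.018

Cov(0.8X - 0.2Y, 0.2X + 0.2Y) = (0.8)(0.2)V(X) + (-0.2)(0.2)V(Y) + [(0.8)(0.2) + (-0.2)(0.2)]Cov(X,Y)
= 0.16·0.25 + -0.04·0.54 + 0.12·0 = 0.0184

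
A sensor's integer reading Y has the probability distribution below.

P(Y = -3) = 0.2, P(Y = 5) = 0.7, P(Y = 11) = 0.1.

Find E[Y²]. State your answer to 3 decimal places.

E[Y²] = (-3)²(0.2) + (5)²(0.7) + (11)²(0.1) = 31.4

31.400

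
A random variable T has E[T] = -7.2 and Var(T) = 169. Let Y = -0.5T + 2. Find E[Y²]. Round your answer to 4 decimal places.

E[-0.5T + 2] = -0.5·-7.2 + 2 = 5.6
Var(-0.5T + 2) = (-0.5)²·169 = 42.25
E[Y²] = Var(Y) + (E[Y])² = 42.25 + (5.6)² = 73.61

73.6100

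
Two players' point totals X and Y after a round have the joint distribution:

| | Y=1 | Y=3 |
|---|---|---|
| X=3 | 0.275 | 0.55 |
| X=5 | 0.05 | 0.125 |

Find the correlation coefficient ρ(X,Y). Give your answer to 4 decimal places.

E[X] = 3.35,  E[Y] = 2.35
E[XY] = 7.9
Cov(X,Y) = E[XY] − E[X]E[Y] = 7.9 − (3.35)(2.35) = 0.0275
var(X) = 0.5775,  var(Y) = 0.8775
ρ = 0.0275 / √(0.5775·0.8775) ≈ 0.0386

0.0386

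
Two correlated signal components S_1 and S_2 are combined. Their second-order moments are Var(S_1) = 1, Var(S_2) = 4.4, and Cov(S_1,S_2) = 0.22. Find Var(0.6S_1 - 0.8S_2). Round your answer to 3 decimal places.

2.965

Var(0.6S_1 - 0.8S_2) = (0.6)²·Var(S_1) + (-0.8)²·Var(S_2) + 2·(0.6)·(-0.8)·Cov(S_1,S_2)
= 0.36·1 + 0.64·4.4 + -0.96·0.22 = 2.9648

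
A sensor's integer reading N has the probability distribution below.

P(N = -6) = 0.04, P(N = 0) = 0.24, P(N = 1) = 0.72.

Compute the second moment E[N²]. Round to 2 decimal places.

2.16

E[N²] = (-6)²(0.04) + (0)²(0.24) + (1)²(0.72) = 2.16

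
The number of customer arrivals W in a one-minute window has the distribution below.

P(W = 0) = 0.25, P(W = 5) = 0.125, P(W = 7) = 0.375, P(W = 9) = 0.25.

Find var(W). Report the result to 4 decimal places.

11.5000

E[W] = (0)(0.25) + (5)(0.125) + (7)(0.375) + (9)(0.25) = 5.5
E[W²] = (0)²(0.25) + (5)²(0.125) + (7)²(0.375) + (9)²(0.25) = 41.75
var(W) = E[W²] − (E[W])² = 41.75 − (5.5)² = 11.5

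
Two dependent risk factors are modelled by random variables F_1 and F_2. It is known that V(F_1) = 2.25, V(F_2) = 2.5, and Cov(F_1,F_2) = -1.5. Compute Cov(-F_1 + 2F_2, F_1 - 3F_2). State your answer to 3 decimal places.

-24.750

Cov(-F_1 + 2F_2, F_1 - 3F_2) = (-1)(1)V(F_1) + (2)(-3)V(F_2) + [(-1)(-3) + (2)(1)]Cov(F_1,F_2)
= -1·2.25 + -6·2.5 + 5·-1.5 = -24.75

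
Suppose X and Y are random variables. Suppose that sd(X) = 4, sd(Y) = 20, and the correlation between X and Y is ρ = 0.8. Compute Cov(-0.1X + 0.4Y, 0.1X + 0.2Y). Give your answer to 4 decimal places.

V(X) = (4)² = 16;  V(Y) = (20)² = 400
Cov(X,Y) = ρ·sd(X)·sd(Y) = 0.8·4·20 = 64
Cov(-0.1X + 0.4Y, 0.1X + 0.2Y) = (-0.1)(0.1)V(X) + (0.4)(0.2)V(Y) + [(-0.1)(0.2) + (0.4)(0.1)]Cov(X,Y)
= -0.01·16 + 0.08·400 + 0.02·64 = 33.12

33.1200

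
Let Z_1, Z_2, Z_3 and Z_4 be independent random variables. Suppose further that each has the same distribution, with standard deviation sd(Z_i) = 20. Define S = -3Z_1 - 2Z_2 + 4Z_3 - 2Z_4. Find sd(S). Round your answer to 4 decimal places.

Var(Z_i) = (20)² = 400
By independence, Var(S) = (-3)²Var(Z_1) + (-2)²Var(Z_2) + (4)²Var(Z_3) + (-2)²Var(Z_4)
= (-3)²·400 + (-2)²·400 + (4)²·400 + (-2)²·400 = 13200
sd(S) = √13200 ≈ 114.8913

114.8913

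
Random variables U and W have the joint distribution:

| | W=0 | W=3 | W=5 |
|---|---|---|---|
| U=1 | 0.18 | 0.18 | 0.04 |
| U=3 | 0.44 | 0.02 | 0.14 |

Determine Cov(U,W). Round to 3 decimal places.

E[U] = 2.2,  E[W] = 1.5
E[UW] = 3.02
Cov(U,W) = E[UW] − E[U]E[W] = 3.02 − (2.2)(1.5) = -0.28

-0.280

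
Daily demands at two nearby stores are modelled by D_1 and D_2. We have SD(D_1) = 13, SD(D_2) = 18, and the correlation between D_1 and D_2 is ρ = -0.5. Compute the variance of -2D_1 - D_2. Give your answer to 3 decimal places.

Var(D_1) = (13)² = 169;  Var(D_2) = (18)² = 324
Cov(D_1,D_2) = ρ·SD(D_1)·SD(D_2) = -0.5·13·18 = -117
Var(-2D_1 - D_2) = (-2)²·Var(D_1) + (-1)²·Var(D_2) + 2·(-2)·(-1)·Cov(D_1,D_2)
= 4·169 + 1·324 + 4·-117 = 532

532.000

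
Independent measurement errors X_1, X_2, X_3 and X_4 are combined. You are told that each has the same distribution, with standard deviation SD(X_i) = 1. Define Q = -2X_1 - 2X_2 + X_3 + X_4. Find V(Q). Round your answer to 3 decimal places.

V(X_i) = (1)² = 1
By independence, V(Q) = (-2)²V(X_1) + (-2)²V(X_2) + (1)²V(X_3) + (1)²V(X_4)
= (-2)²·1 + (-2)²·1 + (1)²·1 + (1)²·1 = 10

10.000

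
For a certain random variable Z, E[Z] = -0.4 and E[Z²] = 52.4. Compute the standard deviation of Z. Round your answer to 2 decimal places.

7.23

Var(Z) = 52.4 − (-0.4)² = 52.24
σ(Z) = √52.24 ≈ 7.23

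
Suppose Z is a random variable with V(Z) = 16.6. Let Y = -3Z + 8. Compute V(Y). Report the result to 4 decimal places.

V(-3Z + 8) = (-3)²·V(Z) = 9·16.6 = 149.4

149.4000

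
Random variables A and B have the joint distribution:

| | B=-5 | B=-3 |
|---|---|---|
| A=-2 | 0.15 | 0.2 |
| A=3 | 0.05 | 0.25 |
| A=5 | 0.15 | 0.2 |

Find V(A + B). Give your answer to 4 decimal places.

10.2875

E[A] = 1.95,  E[B] = -3.7,  E[AB] = -7.05
V(A) = 12.85 − (1.95)² = 9.0475;  V(B) = 14.6 − (-3.7)² = 0.91
Cov(A,B) = -7.05 − (1.95)(-3.7) = 0.165
V(A + B) = (1)²·9.0475 + (1)²·0.91 + 2·(1)·(1)·0.165 = 10.2875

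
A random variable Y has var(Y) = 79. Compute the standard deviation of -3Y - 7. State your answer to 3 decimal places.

var(-3Y - 7) = (-3)²·79 = 711
sd(-3Y - 7) = √711 ≈ 26.665

26.665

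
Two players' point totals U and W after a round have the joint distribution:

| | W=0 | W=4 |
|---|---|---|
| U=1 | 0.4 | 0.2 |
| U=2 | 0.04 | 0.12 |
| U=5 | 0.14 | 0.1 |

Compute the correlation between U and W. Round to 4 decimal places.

0.0606

E[U] = 2.12,  E[W] = 1.68
E[UW] = 3.76
Cov(U,W) = E[UW] − E[U]E[W] = 3.76 − (2.12)(1.68) = 0.1984
Var(U) = 2.7456,  Var(W) = 3.8976
ρ = 0.1984 / √(2.7456·3.8976) ≈ 0.0606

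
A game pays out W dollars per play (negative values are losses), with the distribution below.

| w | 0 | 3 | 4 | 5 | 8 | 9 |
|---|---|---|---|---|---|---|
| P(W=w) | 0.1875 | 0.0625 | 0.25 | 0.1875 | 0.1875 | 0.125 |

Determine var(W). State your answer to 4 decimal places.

8.8125

E[W] = (0)(0.1875) + (3)(0.0625) + (4)(0.25) + (5)(0.1875) + (8)(0.1875) + (9)(0.125) = 4.75
E[W²] = (0)²(0.1875) + (3)²(0.0625) + (4)²(0.25) + (5)²(0.1875) + (8)²(0.1875) + (9)²(0.125) = 31.375
var(W) = E[W²] − (E[W])² = 31.375 − (4.75)² = 8.8125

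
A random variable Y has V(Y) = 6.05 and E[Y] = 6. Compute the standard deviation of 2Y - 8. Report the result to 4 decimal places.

V(2Y - 8) = (2)²·6.05 = 24.2
SD(2Y - 8) = √24.2 ≈ 4.9193

4.9193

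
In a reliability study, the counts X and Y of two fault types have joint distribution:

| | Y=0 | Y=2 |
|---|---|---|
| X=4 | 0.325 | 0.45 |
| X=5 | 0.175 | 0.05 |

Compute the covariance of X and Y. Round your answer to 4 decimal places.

E[X] = 4.225,  E[Y] = 1
E[XY] = 4.1
cov(X,Y) = E[XY] − E[X]E[Y] = 4.1 − (4.225)(1) = -0.125

-0.1250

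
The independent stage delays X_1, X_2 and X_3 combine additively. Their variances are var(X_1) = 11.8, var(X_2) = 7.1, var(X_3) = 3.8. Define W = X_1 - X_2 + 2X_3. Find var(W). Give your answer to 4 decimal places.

By independence, var(W) = (1)²var(X_1) + (-1)²var(X_2) + (2)²var(X_3)
= (1)²·11.8 + (-1)²·7.1 + (2)²·3.8 = 34.1

34.1000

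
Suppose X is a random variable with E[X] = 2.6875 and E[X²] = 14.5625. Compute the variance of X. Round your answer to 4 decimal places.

V(X) = 14.5625 − (2.6875)² = 7.33984375

7.3398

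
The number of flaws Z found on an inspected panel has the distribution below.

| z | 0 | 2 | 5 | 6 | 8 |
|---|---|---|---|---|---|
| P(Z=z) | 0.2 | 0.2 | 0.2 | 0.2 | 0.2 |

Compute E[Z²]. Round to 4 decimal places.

25.8000

E[Z²] = (0)²(0.2) + (2)²(0.2) + (5)²(0.2) + (6)²(0.2) + (8)²(0.2) = 25.8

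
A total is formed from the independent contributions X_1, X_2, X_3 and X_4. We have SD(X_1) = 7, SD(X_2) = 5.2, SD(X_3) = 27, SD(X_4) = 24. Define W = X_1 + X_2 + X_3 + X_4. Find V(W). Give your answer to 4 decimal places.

1381.0400

V(X_1) = 49, V(X_2) = 27.04, V(X_3) = 729, V(X_4) = 576
By independence, V(W) = (1)²V(X_1) + (1)²V(X_2) + (1)²V(X_3) + (1)²V(X_4)
= (1)²·49 + (1)²·27.04 + (1)²·729 + (1)²·576 = 1381.04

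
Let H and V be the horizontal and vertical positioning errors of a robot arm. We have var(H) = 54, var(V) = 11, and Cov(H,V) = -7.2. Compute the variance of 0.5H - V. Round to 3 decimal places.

var(0.5H - V) = (0.5)²·var(H) + (-1)²·var(V) + 2·(0.5)·(-1)·Cov(H,V)
= 0.25·54 + 1·11 + -1·-7.2 = 31.7

31.700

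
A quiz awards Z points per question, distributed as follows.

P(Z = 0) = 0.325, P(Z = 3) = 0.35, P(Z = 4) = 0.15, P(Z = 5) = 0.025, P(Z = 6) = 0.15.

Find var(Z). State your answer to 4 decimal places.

E[Z] = (0)(0.325) + (3)(0.35) + (4)(0.15) + (5)(0.025) + (6)(0.15) = 2.675
E[Z²] = (0)²(0.325) + (3)²(0.35) + (4)²(0.15) + (5)²(0.025) + (6)²(0.15) = 11.575
var(Z) = E[Z²] − (E[Z])² = 11.575 − (2.675)² = 4.419375

4.4194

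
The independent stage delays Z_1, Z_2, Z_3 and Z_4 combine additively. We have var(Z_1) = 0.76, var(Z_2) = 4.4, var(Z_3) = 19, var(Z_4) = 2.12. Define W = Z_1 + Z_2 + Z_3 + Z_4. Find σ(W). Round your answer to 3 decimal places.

5.126

By independence, var(W) = (1)²var(Z_1) + (1)²var(Z_2) + (1)²var(Z_3) + (1)²var(Z_4)
= (1)²·0.76 + (1)²·4.4 + (1)²·19 + (1)²·2.12 = 26.28
σ(W) = √26.28 ≈ 5.126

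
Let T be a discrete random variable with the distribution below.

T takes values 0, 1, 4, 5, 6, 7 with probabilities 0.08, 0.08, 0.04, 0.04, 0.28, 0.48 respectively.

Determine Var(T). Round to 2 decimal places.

5.29

E[T] = (0)(0.08) + (1)(0.08) + (4)(0.04) + (5)(0.04) + (6)(0.28) + (7)(0.48) = 5.48
E[T²] = (0)²(0.08) + (1)²(0.08) + (4)²(0.04) + (5)²(0.04) + (6)²(0.28) + (7)²(0.48) = 35.32
Var(T) = E[T²] − (E[T])² = 35.32 − (5.48)² = 5.2896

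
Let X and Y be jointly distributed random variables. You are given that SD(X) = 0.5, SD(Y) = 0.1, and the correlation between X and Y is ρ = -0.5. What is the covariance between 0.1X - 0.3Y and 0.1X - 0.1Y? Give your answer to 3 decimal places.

0.004

var(X) = (0.5)² = 0.25;  var(Y) = (0.1)² = 0.01
cov(X,Y) = ρ·SD(X)·SD(Y) = -0.5·0.5·0.1 = -0.025
cov(0.1X - 0.3Y, 0.1X - 0.1Y) = (0.1)(0.1)var(X) + (-0.3)(-0.1)var(Y) + [(0.1)(-0.1) + (-0.3)(0.1)]cov(X,Y)
= 0.01·0.25 + 0.03·0.01 + -0.04·-0.025 = 0.0038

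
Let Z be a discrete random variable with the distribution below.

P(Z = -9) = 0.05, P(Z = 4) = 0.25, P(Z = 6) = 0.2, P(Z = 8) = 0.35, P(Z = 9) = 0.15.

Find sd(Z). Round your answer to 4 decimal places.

E[Z] = (-9)(0.05) + (4)(0.25) + (6)(0.2) + (8)(0.35) + (9)(0.15) = 5.9
E[Z²] = (-9)²(0.05) + (4)²(0.25) + (6)²(0.2) + (8)²(0.35) + (9)²(0.15) = 49.8
V(Z) = E[Z²] − (E[Z])² = 49.8 − (5.9)² = 14.99
sd(Z) = √14.99 ≈ 3.8717

3.8717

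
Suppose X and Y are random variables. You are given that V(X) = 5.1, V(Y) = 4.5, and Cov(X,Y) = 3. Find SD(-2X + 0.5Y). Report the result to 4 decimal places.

3.9402

V(-2X + 0.5Y) = (-2)²·V(X) + (0.5)²·V(Y) + 2·(-2)·(0.5)·Cov(X,Y)
= 4·5.1 + 0.25·4.5 + -2·3 = 15.525
SD(-2X + 0.5Y) = √15.525 ≈ 3.9402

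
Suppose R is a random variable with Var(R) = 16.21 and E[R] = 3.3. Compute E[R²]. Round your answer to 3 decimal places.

E[R²] = Var(R) + (E[R])² = 16.21 + (3.3)² = 27.1

27.100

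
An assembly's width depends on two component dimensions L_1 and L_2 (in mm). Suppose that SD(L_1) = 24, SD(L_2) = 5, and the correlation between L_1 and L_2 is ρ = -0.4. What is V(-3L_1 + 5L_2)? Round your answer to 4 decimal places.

V(L_1) = (24)² = 576;  V(L_2) = (5)² = 25
Cov(L_1,L_2) = ρ·SD(L_1)·SD(L_2) = -0.4·24·5 = -48
V(-3L_1 + 5L_2) = (-3)²·V(L_1) + (5)²·V(L_2) + 2·(-3)·(5)·Cov(L_1,L_2)
= 9·576 + 25·25 + -30·-48 = 7249

7249.0000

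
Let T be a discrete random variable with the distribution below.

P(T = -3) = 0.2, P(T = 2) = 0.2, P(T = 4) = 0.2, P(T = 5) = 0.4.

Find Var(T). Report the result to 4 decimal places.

9.0400

E[T] = (-3)(0.2) + (2)(0.2) + (4)(0.2) + (5)(0.4) = 2.6
E[T²] = (-3)²(0.2) + (2)²(0.2) + (4)²(0.2) + (5)²(0.4) = 15.8
Var(T) = E[T²] − (E[T])² = 15.8 − (2.6)² = 9.04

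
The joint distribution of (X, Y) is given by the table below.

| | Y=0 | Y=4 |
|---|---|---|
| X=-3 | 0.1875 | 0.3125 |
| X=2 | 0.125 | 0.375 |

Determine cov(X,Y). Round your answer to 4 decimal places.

0.6250

E[X] = -0.5,  E[Y] = 2.75
E[XY] = -0.75
cov(X,Y) = E[XY] − E[X]E[Y] = -0.75 − (-0.5)(2.75) = 0.625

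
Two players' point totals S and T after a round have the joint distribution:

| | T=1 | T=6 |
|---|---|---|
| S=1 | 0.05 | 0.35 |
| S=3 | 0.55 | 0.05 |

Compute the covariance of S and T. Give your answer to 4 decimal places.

-1.9000

E[S] = 2.2,  E[T] = 3
E[ST] = 4.7
cov(S,T) = E[ST] − E[S]E[T] = 4.7 − (2.2)(3) = -1.9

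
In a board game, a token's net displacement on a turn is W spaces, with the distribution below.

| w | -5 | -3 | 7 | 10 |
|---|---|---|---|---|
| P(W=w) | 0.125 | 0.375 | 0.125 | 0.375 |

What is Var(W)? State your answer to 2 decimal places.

E[W] = (-5)(0.125) + (-3)(0.375) + (7)(0.125) + (10)(0.375) = 2.875
E[W²] = (-5)²(0.125) + (-3)²(0.375) + (7)²(0.125) + (10)²(0.375) = 50.125
Var(W) = E[W²] − (E[W])² = 50.125 − (2.875)² = 41.859375

41.86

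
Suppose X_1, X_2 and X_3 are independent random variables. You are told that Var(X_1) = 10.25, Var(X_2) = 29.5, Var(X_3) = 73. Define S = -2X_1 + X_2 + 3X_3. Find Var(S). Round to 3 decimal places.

727.500

By independence, Var(S) = (-2)²Var(X_1) + (1)²Var(X_2) + (3)²Var(X_3)
= (-2)²·10.25 + (1)²·29.5 + (3)²·73 = 727.5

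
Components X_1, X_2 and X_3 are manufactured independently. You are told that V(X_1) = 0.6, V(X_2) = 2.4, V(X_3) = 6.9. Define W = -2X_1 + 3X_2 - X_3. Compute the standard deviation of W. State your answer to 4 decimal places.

5.5588

By independence, V(W) = (-2)²V(X_1) + (3)²V(X_2) + (-1)²V(X_3)
= (-2)²·0.6 + (3)²·2.4 + (-1)²·6.9 = 30.9
σ(W) = √30.9 ≈ 5.5588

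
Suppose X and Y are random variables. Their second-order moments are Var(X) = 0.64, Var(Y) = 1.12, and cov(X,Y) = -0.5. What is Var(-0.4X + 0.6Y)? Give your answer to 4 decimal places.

0.7456

Var(-0.4X + 0.6Y) = (-0.4)²·Var(X) + (0.6)²·Var(Y) + 2·(-0.4)·(0.6)·cov(X,Y)
= 0.16·0.64 + 0.36·1.12 + -0.48·-0.5 = 0.7456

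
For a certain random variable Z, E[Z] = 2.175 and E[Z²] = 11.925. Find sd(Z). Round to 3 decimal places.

2.682

V(Z) = 11.925 − (2.175)² = 7.194375
sd(Z) = √7.194375 ≈ 2.682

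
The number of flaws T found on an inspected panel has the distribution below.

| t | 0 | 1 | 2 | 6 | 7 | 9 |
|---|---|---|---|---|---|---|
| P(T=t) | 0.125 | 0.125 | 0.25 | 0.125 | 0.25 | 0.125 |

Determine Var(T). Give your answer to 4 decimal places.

E[T] = (0)(0.125) + (1)(0.125) + (2)(0.25) + (6)(0.125) + (7)(0.25) + (9)(0.125) = 4.25
E[T²] = (0)²(0.125) + (1)²(0.125) + (2)²(0.25) + (6)²(0.125) + (7)²(0.25) + (9)²(0.125) = 28
Var(T) = E[T²] − (E[T])² = 28 − (4.25)² = 9.9375

9.9375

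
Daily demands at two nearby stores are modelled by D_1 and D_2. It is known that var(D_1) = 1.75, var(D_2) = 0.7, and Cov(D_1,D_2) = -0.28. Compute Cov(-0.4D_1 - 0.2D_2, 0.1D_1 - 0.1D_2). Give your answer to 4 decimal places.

Cov(-0.4D_1 - 0.2D_2, 0.1D_1 - 0.1D_2) = (-0.4)(0.1)var(D_1) + (-0.2)(-0.1)var(D_2) + [(-0.4)(-0.1) + (-0.2)(0.1)]Cov(D_1,D_2)
= -0.04·1.75 + 0.02·0.7 + 0.02·-0.28 = -0.0616

-0.0616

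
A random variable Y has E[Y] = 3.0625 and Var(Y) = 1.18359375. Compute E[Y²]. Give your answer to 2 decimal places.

E[Y²] = Var(Y) + (E[Y])² = 1.18359375 + (3.0625)² = 10.5625

10.56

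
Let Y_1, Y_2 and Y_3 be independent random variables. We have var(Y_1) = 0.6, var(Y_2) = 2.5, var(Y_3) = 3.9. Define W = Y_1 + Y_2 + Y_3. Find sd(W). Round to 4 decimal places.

2.6458

By independence, var(W) = (1)²var(Y_1) + (1)²var(Y_2) + (1)²var(Y_3)
= (1)²·0.6 + (1)²·2.5 + (1)²·3.9 = 7
sd(W) = √7 ≈ 2.6458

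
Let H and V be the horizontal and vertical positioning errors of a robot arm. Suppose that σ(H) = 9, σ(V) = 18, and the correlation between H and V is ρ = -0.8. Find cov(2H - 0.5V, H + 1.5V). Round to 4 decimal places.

-405.0000

Var(H) = (9)² = 81;  Var(V) = (18)² = 324
cov(H,V) = ρ·σ(H)·σ(V) = -0.8·9·18 = -129.6
cov(2H - 0.5V, H + 1.5V) = (2)(1)Var(H) + (-0.5)(1.5)Var(V) + [(2)(1.5) + (-0.5)(1)]cov(H,V)
= 2·81 + -0.75·324 + 2.5·-129.6 = -405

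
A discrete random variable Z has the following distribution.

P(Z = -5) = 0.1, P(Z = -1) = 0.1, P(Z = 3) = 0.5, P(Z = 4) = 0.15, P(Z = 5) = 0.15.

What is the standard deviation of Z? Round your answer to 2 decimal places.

E[Z] = (-5)(0.1) + (-1)(0.1) + (3)(0.5) + (4)(0.15) + (5)(0.15) = 2.25
E[Z²] = (-5)²(0.1) + (-1)²(0.1) + (3)²(0.5) + (4)²(0.15) + (5)²(0.15) = 13.25
Var(Z) = E[Z²] − (E[Z])² = 13.25 − (2.25)² = 8.1875
SD(Z) = √8.1875 ≈ 2.86

2.86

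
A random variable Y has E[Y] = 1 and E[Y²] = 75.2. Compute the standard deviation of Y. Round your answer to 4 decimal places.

Var(Y) = 75.2 − (1)² = 74.2
SD(Y) = √74.2 ≈ 8.6139

8.6139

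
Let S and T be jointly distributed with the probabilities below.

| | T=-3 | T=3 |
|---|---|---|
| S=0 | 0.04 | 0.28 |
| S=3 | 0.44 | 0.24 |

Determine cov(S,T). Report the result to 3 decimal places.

E[S] = 2.04,  E[T] = 0.12
E[ST] = -1.8
cov(S,T) = E[ST] − E[S]E[T] = -1.8 − (2.04)(0.12) = -2.0448

-2.045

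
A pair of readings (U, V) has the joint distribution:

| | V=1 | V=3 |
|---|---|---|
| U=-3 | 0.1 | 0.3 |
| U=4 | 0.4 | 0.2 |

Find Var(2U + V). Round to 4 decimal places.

E[U] = 1.2,  E[V] = 2,  E[UV] = 1
Var(U) = 13.2 − (1.2)² = 11.76;  Var(V) = 5 − (2)² = 1
cov(U,V) = 1 − (1.2)(2) = -1.4
Var(2U + V) = (2)²·11.76 + (1)²·1 + 2·(2)·(1)·-1.4 = 42.44

42.4400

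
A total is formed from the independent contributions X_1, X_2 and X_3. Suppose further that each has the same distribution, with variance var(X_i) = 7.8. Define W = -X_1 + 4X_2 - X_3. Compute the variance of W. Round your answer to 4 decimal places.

By independence, var(W) = (-1)²var(X_1) + (4)²var(X_2) + (-1)²var(X_3)
= (-1)²·7.8 + (4)²·7.8 + (-1)²·7.8 = 140.4

140.4000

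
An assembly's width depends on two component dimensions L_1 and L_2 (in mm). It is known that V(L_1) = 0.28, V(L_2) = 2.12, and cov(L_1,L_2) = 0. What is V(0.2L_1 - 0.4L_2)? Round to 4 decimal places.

0.3504

V(0.2L_1 - 0.4L_2) = (0.2)²·V(L_1) + (-0.4)²·V(L_2) + 2·(0.2)·(-0.4)·cov(L_1,L_2)
= 0.04·0.28 + 0.16·2.12 + -0.16·0 = 0.3504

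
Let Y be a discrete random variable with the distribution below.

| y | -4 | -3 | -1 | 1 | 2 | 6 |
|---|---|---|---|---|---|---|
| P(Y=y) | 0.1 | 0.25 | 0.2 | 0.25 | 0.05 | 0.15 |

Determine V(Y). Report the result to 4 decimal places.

9.8900

E[Y] = (-4)(0.1) + (-3)(0.25) + (-1)(0.2) + (1)(0.25) + (2)(0.05) + (6)(0.15) = -0.1
E[Y²] = (-4)²(0.1) + (-3)²(0.25) + (-1)²(0.2) + (1)²(0.25) + (2)²(0.05) + (6)²(0.15) = 9.9
V(Y) = E[Y²] − (E[Y])² = 9.9 − (-0.1)² = 9.89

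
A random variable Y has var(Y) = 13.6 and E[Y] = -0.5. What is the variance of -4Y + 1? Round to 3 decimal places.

217.600

var(-4Y + 1) = (-4)²·var(Y) = 16·13.6 = 217.6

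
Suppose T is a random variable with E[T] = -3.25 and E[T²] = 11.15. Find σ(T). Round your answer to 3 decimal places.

var(T) = 11.15 − (-3.25)² = 0.5875
σ(T) = √0.5875 ≈ 0.766

0.766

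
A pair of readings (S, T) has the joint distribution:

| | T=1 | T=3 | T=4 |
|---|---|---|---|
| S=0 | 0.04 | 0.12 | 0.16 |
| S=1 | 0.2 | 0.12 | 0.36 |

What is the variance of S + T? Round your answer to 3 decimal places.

E[S] = 0.68,  E[T] = 3.04,  E[ST] = 2
var(S) = 0.68 − (0.68)² = 0.2176;  var(T) = 10.72 − (3.04)² = 1.4784
Cov(S,T) = 2 − (0.68)(3.04) = -0.0672
var(S + T) = (1)²·0.2176 + (1)²·1.4784 + 2·(1)·(1)·-0.0672 = 1.5616

1.562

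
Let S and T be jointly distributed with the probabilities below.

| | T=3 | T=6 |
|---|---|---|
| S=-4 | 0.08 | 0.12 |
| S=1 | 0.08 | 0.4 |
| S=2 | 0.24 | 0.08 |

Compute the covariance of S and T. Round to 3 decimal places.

E[S] = 0.32,  E[T] = 4.8
E[ST] = 1.2
Cov(S,T) = E[ST] − E[S]E[T] = 1.2 − (0.32)(4.8) = -0.336

-0.336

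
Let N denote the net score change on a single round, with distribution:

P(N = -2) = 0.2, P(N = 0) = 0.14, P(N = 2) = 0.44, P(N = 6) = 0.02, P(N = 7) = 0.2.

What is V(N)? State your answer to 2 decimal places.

E[N] = (-2)(0.2) + (0)(0.14) + (2)(0.44) + (6)(0.02) + (7)(0.2) = 2
E[N²] = (-2)²(0.2) + (0)²(0.14) + (2)²(0.44) + (6)²(0.02) + (7)²(0.2) = 13.08
V(N) = E[N²] − (E[N])² = 13.08 − (2)² = 9.08

9.08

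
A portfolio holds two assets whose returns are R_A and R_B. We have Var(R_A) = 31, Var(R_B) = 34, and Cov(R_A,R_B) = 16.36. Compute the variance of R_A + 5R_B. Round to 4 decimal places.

1044.6000

Var(R_A + 5R_B) = (1)²·Var(R_A) + (5)²·Var(R_B) + 2·(1)·(5)·Cov(R_A,R_B)
= 1·31 + 25·34 + 10·16.36 = 1044.6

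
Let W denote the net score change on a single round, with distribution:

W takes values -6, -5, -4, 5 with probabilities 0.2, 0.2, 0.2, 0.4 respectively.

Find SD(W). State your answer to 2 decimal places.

E[W] = (-6)(0.2) + (-5)(0.2) + (-4)(0.2) + (5)(0.4) = -1
E[W²] = (-6)²(0.2) + (-5)²(0.2) + (-4)²(0.2) + (5)²(0.4) = 25.4
V(W) = E[W²] − (E[W])² = 25.4 − (-1)² = 24.4
SD(W) = √24.4 ≈ 4.94

4.94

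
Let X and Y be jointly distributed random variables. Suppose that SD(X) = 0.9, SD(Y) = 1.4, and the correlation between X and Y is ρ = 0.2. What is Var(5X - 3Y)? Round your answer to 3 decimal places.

30.330

Var(X) = (0.9)² = 0.81;  Var(Y) = (1.4)² = 1.96
cov(X,Y) = ρ·SD(X)·SD(Y) = 0.2·0.9·1.4 = 0.252
Var(5X - 3Y) = (5)²·Var(X) + (-3)²·Var(Y) + 2·(5)·(-3)·cov(X,Y)
= 25·0.81 + 9·1.96 + -30·0.252 = 30.33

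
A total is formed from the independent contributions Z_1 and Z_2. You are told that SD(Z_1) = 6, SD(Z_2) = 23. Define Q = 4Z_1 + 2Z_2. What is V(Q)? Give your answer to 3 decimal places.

V(Z_1) = 36, V(Z_2) = 529
By independence, V(Q) = (4)²V(Z_1) + (2)²V(Z_2)
= (4)²·36 + (2)²·529 = 2692

2692.000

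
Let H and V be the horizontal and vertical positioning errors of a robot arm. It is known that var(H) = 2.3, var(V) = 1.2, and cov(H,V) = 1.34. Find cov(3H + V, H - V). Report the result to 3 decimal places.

cov(3H + V, H - V) = (3)(1)var(H) + (1)(-1)var(V) + [(3)(-1) + (1)(1)]cov(H,V)
= 3·2.3 + -1·1.2 + -2·1.34 = 3.02

3.020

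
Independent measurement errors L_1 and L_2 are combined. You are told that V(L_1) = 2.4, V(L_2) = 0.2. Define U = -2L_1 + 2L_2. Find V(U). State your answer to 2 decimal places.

10.40

By independence, V(U) = (-2)²V(L_1) + (2)²V(L_2)
= (-2)²·2.4 + (2)²·0.2 = 10.4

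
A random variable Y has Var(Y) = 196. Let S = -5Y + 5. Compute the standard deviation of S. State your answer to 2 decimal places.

70.00

Var(-5Y + 5) = (-5)²·196 = 4900
σ(S) = √4900 ≈ 70.00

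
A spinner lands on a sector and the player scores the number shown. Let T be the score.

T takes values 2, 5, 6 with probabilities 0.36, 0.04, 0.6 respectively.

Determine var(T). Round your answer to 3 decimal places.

3.610

E[T] = (2)(0.36) + (5)(0.04) + (6)(0.6) = 4.52
E[T²] = (2)²(0.36) + (5)²(0.04) + (6)²(0.6) = 24.04
var(T) = E[T²] − (E[T])² = 24.04 − (4.52)² = 3.6096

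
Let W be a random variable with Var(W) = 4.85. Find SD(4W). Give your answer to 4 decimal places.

Var(4W) = (4)²·4.85 = 77.6
SD(4W) = √77.6 ≈ 8.8091

8.8091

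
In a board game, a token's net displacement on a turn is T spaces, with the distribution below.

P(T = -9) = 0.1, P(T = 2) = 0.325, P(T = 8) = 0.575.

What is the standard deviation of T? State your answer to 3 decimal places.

5.223

E[T] = (-9)(0.1) + (2)(0.325) + (8)(0.575) = 4.35
E[T²] = (-9)²(0.1) + (2)²(0.325) + (8)²(0.575) = 46.2
Var(T) = E[T²] − (E[T])² = 46.2 − (4.35)² = 27.2775
sd(T) = √27.2775 ≈ 5.223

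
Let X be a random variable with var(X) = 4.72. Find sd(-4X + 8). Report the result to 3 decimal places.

8.690

var(-4X + 8) = (-4)²·4.72 = 75.52
sd(-4X + 8) = √75.52 ≈ 8.690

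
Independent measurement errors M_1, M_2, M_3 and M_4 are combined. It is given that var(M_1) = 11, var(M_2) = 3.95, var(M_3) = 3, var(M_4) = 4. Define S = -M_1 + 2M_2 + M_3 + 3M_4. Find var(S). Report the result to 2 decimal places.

By independence, var(S) = (-1)²var(M_1) + (2)²var(M_2) + (1)²var(M_3) + (3)²var(M_4)
= (-1)²·11 + (2)²·3.95 + (1)²·3 + (3)²·4 = 65.8

65.80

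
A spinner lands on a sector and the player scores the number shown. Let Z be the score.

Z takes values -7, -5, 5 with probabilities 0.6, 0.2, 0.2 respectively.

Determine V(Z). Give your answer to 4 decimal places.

21.7600

E[Z] = (-7)(0.6) + (-5)(0.2) + (5)(0.2) = -4.2
E[Z²] = (-7)²(0.6) + (-5)²(0.2) + (5)²(0.2) = 39.4
V(Z) = E[Z²] − (E[Z])² = 39.4 − (-4.2)² = 21.76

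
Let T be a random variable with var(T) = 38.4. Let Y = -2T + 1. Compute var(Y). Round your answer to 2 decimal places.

var(-2T + 1) = (-2)²·var(T) = 4·38.4 = 153.6

153.60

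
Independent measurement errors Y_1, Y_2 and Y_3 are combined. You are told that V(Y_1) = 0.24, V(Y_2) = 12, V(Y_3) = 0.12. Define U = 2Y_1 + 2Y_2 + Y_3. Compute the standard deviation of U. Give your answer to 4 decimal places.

By independence, V(U) = (2)²V(Y_1) + (2)²V(Y_2) + (1)²V(Y_3)
= (2)²·0.24 + (2)²·12 + (1)²·0.12 = 49.08
SD(U) = √49.08 ≈ 7.0057

7.0057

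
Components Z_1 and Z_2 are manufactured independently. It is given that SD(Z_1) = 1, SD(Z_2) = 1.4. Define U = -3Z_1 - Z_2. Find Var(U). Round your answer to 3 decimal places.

10.960

Var(Z_1) = 1, Var(Z_2) = 1.96
By independence, Var(U) = (-3)²Var(Z_1) + (-1)²Var(Z_2)
= (-3)²·1 + (-1)²·1.96 = 10.96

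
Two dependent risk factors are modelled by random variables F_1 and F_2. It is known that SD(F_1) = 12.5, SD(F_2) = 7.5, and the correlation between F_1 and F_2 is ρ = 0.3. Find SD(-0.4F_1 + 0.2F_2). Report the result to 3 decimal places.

4.770

Var(F_1) = (12.5)² = 156.25;  Var(F_2) = (7.5)² = 56.25
Cov(F_1,F_2) = ρ·SD(F_1)·SD(F_2) = 0.3·12.5·7.5 = 28.125
Var(-0.4F_1 + 0.2F_2) = (-0.4)²·Var(F_1) + (0.2)²·Var(F_2) + 2·(-0.4)·(0.2)·Cov(F_1,F_2)
= 0.16·156.25 + 0.04·56.25 + -0.16·28.125 = 22.75
SD(-0.4F_1 + 0.2F_2) = √22.75 ≈ 4.770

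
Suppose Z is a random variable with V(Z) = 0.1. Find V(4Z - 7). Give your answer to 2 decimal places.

V(4Z - 7) = (4)²·V(Z) = 16·0.1 = 1.6

1.60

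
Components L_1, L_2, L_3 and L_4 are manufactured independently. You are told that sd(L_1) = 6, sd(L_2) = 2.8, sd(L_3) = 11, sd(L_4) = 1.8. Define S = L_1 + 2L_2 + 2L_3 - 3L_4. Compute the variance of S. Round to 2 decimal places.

580.52

Var(L_1) = 36, Var(L_2) = 7.84, Var(L_3) = 121, Var(L_4) = 3.24
By independence, Var(S) = (1)²Var(L_1) + (2)²Var(L_2) + (2)²Var(L_3) + (-3)²Var(L_4)
= (1)²·36 + (2)²·7.84 + (2)²·121 + (-3)²·3.24 = 580.52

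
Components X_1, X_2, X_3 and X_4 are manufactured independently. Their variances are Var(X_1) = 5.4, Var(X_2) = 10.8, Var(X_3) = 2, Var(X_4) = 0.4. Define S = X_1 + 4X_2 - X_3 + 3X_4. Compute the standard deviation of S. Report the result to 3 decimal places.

13.557

By independence, Var(S) = (1)²Var(X_1) + (4)²Var(X_2) + (-1)²Var(X_3) + (3)²Var(X_4)
= (1)²·5.4 + (4)²·10.8 + (-1)²·2 + (3)²·0.4 = 183.8
σ(S) = √183.8 ≈ 13.557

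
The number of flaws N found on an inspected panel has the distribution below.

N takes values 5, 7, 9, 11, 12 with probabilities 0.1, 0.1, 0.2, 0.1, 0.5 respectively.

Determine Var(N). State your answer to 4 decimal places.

E[N] = (5)(0.1) + (7)(0.1) + (9)(0.2) + (11)(0.1) + (12)(0.5) = 10.1
E[N²] = (5)²(0.1) + (7)²(0.1) + (9)²(0.2) + (11)²(0.1) + (12)²(0.5) = 107.7
Var(N) = E[N²] − (E[N])² = 107.7 − (10.1)² = 5.69

5.6900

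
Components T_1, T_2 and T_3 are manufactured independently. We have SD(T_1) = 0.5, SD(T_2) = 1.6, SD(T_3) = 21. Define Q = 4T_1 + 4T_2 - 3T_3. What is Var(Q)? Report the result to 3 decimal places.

4013.960

Var(T_1) = 0.25, Var(T_2) = 2.56, Var(T_3) = 441
By independence, Var(Q) = (4)²Var(T_1) + (4)²Var(T_2) + (-3)²Var(T_3)
= (4)²·0.25 + (4)²·2.56 + (-3)²·441 = 4013.96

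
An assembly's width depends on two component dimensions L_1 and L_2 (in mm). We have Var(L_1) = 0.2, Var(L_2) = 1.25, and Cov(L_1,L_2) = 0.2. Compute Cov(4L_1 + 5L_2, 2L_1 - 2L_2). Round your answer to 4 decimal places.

Cov(4L_1 + 5L_2, 2L_1 - 2L_2) = (4)(2)Var(L_1) + (5)(-2)Var(L_2) + [(4)(-2) + (5)(2)]Cov(L_1,L_2)
= 8·0.2 + -10·1.25 + 2·0.2 = -10.5

-10.5000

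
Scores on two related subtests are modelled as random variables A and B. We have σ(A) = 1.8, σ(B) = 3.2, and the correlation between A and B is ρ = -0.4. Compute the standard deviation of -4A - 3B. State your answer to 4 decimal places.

9.4183

Var(A) = (1.8)² = 3.24;  Var(B) = (3.2)² = 10.24
cov(A,B) = ρ·σ(A)·σ(B) = -0.4·1.8·3.2 = -2.304
Var(-4A - 3B) = (-4)²·Var(A) + (-3)²·Var(B) + 2·(-4)·(-3)·cov(A,B)
= 16·3.24 + 9·10.24 + 24·-2.304 = 88.704
σ(-4A - 3B) = √88.704 ≈ 9.4183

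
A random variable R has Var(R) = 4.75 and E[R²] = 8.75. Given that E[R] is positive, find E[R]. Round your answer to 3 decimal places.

(E[R])² = E[R²] − Var(R) = 8.75 − 4.75 = 4
E[R] = √4 = 2

2.000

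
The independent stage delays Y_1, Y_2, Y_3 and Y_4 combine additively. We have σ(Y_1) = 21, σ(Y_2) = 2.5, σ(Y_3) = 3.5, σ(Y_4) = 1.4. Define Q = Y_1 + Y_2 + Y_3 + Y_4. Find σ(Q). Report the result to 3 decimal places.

21.482

var(Y_1) = 441, var(Y_2) = 6.25, var(Y_3) = 12.25, var(Y_4) = 1.96
By independence, var(Q) = (1)²var(Y_1) + (1)²var(Y_2) + (1)²var(Y_3) + (1)²var(Y_4)
= (1)²·441 + (1)²·6.25 + (1)²·12.25 + (1)²·1.96 = 461.46
σ(Q) = √461.46 ≈ 21.482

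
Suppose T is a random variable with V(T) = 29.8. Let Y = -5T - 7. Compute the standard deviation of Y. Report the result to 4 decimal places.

27.2947

V(-5T - 7) = (-5)²·29.8 = 745
sd(Y) = √745 ≈ 27.2947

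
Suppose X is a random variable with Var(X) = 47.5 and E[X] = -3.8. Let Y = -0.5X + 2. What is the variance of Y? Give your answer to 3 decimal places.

Var(-0.5X + 2) = (-0.5)²·Var(X) = 0.25·47.5 = 11.875

11.875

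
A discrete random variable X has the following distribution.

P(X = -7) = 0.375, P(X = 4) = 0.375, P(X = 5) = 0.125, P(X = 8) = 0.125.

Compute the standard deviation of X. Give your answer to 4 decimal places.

5.9372

E[X] = (-7)(0.375) + (4)(0.375) + (5)(0.125) + (8)(0.125) = 0.5
E[X²] = (-7)²(0.375) + (4)²(0.375) + (5)²(0.125) + (8)²(0.125) = 35.5
V(X) = E[X²] − (E[X])² = 35.5 − (0.5)² = 35.25
σ(X) = √35.25 ≈ 5.9372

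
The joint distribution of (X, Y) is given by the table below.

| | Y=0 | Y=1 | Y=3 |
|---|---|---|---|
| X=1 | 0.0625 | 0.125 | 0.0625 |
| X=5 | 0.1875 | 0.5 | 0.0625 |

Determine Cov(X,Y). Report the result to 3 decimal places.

E[X] = 4,  E[Y] = 1
E[XY] = 3.75
Cov(X,Y) = E[XY] − E[X]E[Y] = 3.75 − (4)(1) = -0.25

-0.250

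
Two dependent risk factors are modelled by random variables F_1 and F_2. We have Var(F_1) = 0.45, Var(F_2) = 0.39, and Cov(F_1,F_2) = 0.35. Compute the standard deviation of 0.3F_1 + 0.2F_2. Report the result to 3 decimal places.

0.313

Var(0.3F_1 + 0.2F_2) = (0.3)²·Var(F_1) + (0.2)²·Var(F_2) + 2·(0.3)·(0.2)·Cov(F_1,F_2)
= 0.09·0.45 + 0.04·0.39 + 0.12·0.35 = 0.0981
sd(0.3F_1 + 0.2F_2) = √0.0981 ≈ 0.313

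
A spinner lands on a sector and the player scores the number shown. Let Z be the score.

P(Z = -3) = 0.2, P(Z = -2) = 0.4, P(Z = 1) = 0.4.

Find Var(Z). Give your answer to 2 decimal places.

2.80

E[Z] = (-3)(0.2) + (-2)(0.4) + (1)(0.4) = -1
E[Z²] = (-3)²(0.2) + (-2)²(0.4) + (1)²(0.4) = 3.8
Var(Z) = E[Z²] − (E[Z])² = 3.8 − (-1)² = 2.8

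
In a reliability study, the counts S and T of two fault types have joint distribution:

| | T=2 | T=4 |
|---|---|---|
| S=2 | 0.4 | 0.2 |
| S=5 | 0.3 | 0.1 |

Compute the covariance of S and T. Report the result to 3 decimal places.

-0.120

E[S] = 3.2,  E[T] = 2.6
E[ST] = 8.2
Cov(S,T) = E[ST] − E[S]E[T] = 8.2 − (3.2)(2.6) = -0.12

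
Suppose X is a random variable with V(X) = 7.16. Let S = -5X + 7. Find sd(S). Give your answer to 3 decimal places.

V(-5X + 7) = (-5)²·7.16 = 179
sd(S) = √179 ≈ 13.379

13.379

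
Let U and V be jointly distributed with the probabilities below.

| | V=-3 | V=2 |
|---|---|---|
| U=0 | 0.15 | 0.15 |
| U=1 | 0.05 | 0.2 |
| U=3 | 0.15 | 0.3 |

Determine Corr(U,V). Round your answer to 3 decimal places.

E[U] = 1.6,  E[V] = 0.25
E[UV] = 0.7
cov(U,V) = E[UV] − E[U]E[V] = 0.7 − (1.6)(0.25) = 0.3
Var(U) = 1.74,  Var(V) = 5.6875
ρ = 0.3 / √(1.74·5.6875) ≈ 0.095

0.095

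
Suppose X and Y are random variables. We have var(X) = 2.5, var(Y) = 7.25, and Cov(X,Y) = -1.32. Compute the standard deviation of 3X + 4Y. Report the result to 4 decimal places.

var(3X + 4Y) = (3)²·var(X) + (4)²·var(Y) + 2·(3)·(4)·Cov(X,Y)
= 9·2.5 + 16·7.25 + 24·-1.32 = 106.82
SD(3X + 4Y) = √106.82 ≈ 10.3354

10.3354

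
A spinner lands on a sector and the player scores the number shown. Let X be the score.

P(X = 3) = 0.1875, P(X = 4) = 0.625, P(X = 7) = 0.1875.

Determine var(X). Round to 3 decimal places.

E[X] = (3)(0.1875) + (4)(0.625) + (7)(0.1875) = 4.375
E[X²] = (3)²(0.1875) + (4)²(0.625) + (7)²(0.1875) = 20.875
var(X) = E[X²] − (E[X])² = 20.875 − (4.375)² = 1.734375

1.734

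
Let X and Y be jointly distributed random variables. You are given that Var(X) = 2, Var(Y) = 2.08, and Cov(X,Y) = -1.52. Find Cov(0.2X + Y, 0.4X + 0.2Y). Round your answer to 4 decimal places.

-0.0928

Cov(0.2X + Y, 0.4X + 0.2Y) = (0.2)(0.4)Var(X) + (1)(0.2)Var(Y) + [(0.2)(0.2) + (1)(0.4)]Cov(X,Y)
= 0.08·2 + 0.2·2.08 + 0.44·-1.52 = -0.0928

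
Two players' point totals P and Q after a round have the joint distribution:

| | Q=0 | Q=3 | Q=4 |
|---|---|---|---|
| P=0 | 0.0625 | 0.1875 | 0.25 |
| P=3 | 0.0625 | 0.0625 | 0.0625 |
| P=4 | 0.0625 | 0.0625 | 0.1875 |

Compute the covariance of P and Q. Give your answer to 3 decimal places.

E[P] = 1.8125,  E[Q] = 2.9375
E[PQ] = 5.0625
cov(P,Q) = E[PQ] − E[P]E[Q] = 5.0625 − (1.8125)(2.9375) = -0.26171875

-0.262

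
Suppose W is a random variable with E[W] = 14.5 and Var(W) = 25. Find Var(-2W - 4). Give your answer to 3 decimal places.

Var(-2W - 4) = (-2)²·Var(W) = 4·25 = 100

100.000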